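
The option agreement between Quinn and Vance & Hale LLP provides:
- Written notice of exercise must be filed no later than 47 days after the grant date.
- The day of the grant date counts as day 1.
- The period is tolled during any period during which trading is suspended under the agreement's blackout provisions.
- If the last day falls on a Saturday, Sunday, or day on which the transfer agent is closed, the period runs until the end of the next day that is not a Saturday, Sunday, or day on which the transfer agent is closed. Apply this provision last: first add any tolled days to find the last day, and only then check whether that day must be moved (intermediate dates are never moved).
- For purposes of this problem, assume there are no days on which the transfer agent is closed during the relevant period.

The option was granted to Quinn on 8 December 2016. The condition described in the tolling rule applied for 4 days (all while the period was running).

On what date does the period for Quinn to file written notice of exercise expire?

January 27, 2017

Counting 8 December 2016 as day 1, day 47 is January 23, 2017.
Tolling adds 4 days: January 23, 2017 + 4 days = January 27, 2017.
January 27, 2017 is a Friday and not a day on which the transfer agent is closed, so no extension applies.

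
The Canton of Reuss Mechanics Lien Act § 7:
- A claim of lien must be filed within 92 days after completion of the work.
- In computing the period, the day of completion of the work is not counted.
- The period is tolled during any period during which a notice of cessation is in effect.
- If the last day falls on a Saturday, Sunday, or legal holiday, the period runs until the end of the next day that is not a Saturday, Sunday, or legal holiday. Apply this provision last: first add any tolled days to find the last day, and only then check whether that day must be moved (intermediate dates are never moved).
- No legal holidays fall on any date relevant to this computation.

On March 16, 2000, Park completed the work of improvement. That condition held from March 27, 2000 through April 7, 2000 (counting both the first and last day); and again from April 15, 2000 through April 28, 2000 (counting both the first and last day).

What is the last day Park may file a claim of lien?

92 days after March 16, 2000 is June 16, 2000.
From March 27, 2000 through April 7, 2000 inclusive is 12 days; tolling adds 12 days: June 16, 2000 + 12 days = June 28, 2000.
From April 15, 2000 through April 28, 2000 inclusive is 14 days; tolling adds 14 days: June 28, 2000 + 14 days = July 12, 2000.
July 12, 2000 is a Wednesday and not a legal holiday, so no extension applies.

July 12, 2000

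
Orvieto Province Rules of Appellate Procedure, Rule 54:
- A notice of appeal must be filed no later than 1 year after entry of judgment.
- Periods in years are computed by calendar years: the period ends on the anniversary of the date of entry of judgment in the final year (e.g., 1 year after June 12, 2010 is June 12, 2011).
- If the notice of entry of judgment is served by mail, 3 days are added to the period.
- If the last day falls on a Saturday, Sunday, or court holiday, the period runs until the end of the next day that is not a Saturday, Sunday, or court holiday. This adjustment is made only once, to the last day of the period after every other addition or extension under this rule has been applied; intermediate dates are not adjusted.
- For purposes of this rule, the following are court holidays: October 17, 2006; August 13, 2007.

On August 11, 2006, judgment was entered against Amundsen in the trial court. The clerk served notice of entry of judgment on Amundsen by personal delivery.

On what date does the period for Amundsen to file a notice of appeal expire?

August 14, 2007

1 year after August 11, 2006 is August 11, 2007.
Service was not by mail, so no mail extension applies.
August 11, 2007 is Saturday; August 12, 2007 is Sunday; August 13, 2007 is a listed holiday. The next qualifying day is August 14, 2007.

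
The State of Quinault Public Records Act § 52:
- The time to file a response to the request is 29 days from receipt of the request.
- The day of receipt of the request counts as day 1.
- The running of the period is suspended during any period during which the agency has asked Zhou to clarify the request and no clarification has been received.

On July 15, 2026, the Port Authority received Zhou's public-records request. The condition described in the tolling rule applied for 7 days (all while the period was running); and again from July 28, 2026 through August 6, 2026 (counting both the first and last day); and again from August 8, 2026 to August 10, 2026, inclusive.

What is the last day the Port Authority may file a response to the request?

Counting July 15, 2026 as day 1, day 29 is August 12, 2026.
Tolling adds 7 days: August 12, 2026 + 7 days = August 19, 2026.
From July 28, 2026 through August 6, 2026 inclusive is 10 days; tolling adds 10 days: August 19, 2026 + 10 days = August 29, 2026.
From August 8, 2026 through August 10, 2026 inclusive is 3 days; tolling adds 3 days: August 29, 2026 + 3 days = September 1, 2026.

September 1, 2026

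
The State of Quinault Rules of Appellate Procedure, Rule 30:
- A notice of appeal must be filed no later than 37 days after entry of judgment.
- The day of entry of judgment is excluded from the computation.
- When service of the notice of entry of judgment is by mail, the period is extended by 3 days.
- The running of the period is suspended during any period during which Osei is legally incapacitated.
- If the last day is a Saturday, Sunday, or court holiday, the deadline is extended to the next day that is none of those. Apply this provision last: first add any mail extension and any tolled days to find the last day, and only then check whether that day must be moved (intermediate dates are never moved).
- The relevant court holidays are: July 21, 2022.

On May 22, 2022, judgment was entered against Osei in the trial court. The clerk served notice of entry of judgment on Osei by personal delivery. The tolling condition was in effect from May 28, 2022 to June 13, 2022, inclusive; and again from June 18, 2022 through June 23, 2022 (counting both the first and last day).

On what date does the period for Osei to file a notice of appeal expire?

37 days after May 22, 2022 is June 28, 2022.
Service was not by mail, so no mail extension applies.
From May 28, 2022 through June 13, 2022 inclusive is 17 days; tolling adds 17 days: June 28, 2022 + 17 days = July 15, 2022.
From June 18, 2022 through June 23, 2022 inclusive is 6 days; tolling adds 6 days: July 15, 2022 + 6 days = July 21, 2022.
July 21, 2022 is a listed holiday. The next qualifying day is July 22, 2022.

July 22, 2022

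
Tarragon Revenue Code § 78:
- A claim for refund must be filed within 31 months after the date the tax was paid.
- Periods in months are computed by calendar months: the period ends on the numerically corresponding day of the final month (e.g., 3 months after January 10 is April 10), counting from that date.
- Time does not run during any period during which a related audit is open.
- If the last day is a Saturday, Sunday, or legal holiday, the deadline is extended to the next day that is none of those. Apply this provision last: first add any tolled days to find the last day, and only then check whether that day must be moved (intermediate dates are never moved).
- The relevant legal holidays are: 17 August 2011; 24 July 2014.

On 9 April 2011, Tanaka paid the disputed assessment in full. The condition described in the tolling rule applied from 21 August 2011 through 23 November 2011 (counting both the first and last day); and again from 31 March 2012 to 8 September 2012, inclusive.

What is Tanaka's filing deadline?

31 months after 9 April 2011 is November 9, 2013.
From August 21, 2011 through November 23, 2011 inclusive is 95 days; tolling adds 95 days: November 9, 2013 + 95 days = February 12, 2014.
From March 31, 2012 through September 8, 2012 inclusive is 162 days; tolling adds 162 days: February 12, 2014 + 162 days = July 24, 2014.
July 24, 2014 is a listed holiday. The next qualifying day is July 25, 2014.

July 25, 2014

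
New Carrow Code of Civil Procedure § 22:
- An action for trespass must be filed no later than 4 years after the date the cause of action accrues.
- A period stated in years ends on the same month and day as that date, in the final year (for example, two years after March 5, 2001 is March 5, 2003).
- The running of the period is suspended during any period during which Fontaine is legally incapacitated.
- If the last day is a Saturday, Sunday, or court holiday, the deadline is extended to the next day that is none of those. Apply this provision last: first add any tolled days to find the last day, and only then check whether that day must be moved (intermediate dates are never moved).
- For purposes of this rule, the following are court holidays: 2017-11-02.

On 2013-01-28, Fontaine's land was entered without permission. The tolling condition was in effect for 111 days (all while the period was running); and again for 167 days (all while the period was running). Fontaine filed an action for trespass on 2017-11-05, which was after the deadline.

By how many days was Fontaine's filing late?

2 days

4 years after 2013-01-28 is January 28, 2017.
Tolling adds 111 days: January 28, 2017 + 111 days = May 19, 2017.
Tolling adds 167 days: May 19, 2017 + 167 days = November 2, 2017.
November 2, 2017 is a listed holiday. The next qualifying day is November 3, 2017.
The deadline is November 3, 2017; from November 3, 2017 to November 5, 2017 is 2 days.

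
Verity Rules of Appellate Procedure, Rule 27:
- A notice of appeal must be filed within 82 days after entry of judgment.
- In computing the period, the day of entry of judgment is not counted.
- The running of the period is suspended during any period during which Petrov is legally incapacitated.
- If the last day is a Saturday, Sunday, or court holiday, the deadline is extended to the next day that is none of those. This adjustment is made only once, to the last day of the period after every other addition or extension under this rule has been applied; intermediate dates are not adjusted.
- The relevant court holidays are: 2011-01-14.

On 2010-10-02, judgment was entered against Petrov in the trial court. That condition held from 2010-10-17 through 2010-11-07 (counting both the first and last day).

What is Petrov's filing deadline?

January 17, 2011

82 days after 2010-10-02 is December 23, 2010.
From October 17, 2010 through November 7, 2010 inclusive is 22 days; tolling adds 22 days: December 23, 2010 + 22 days = January 14, 2011.
January 14, 2011 is a listed holiday; January 15, 2011 is Saturday; January 16, 2011 is Sunday. The next qualifying day is January 17, 2011.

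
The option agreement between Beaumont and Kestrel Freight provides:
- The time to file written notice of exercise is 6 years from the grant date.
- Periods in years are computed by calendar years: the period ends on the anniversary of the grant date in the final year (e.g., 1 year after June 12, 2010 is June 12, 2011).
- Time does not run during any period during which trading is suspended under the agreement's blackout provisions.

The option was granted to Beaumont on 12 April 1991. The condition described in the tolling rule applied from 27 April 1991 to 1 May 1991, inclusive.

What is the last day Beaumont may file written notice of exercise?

6 years after 12 April 1991 is April 12, 1997.
From April 27, 1991 through May 1, 1991 inclusive is 5 days; tolling adds 5 days: April 12, 1997 + 5 days = April 17, 1997.

April 17, 1997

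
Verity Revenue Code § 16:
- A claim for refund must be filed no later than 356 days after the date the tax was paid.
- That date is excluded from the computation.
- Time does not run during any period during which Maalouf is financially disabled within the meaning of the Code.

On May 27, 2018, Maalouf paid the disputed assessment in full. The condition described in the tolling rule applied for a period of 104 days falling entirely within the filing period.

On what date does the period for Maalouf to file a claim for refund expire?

356 days after May 27, 2018 is May 18, 2019.
Tolling adds 104 days: May 18, 2019 + 104 days = August 30, 2019.

August 30, 2019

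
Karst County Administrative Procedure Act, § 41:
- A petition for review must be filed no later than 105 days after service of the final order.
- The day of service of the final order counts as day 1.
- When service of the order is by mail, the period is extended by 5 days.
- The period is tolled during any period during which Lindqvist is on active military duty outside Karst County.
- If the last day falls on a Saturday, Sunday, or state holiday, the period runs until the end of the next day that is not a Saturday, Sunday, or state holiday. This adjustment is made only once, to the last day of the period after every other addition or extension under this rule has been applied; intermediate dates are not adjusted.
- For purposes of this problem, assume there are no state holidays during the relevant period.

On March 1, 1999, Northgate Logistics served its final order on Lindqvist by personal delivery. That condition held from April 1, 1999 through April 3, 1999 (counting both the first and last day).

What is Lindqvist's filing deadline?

June 16, 1999

Counting March 1, 1999 as day 1, day 105 is June 13, 1999.
Service was not by mail, so no mail extension applies.
From April 1, 1999 through April 3, 1999 inclusive is 3 days; tolling adds 3 days: June 13, 1999 + 3 days = June 16, 1999.
June 16, 1999 is a Wednesday and not a state holiday, so no extension applies.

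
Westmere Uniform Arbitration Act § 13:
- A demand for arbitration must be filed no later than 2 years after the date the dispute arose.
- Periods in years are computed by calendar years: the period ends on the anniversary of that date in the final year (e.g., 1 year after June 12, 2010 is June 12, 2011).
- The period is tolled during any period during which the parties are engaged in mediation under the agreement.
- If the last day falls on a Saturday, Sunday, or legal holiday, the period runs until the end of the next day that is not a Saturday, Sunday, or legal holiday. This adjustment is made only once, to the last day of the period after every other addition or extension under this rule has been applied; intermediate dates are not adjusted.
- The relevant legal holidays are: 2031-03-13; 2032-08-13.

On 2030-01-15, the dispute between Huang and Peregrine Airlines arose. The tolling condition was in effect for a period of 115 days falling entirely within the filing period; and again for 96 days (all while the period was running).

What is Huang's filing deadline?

2 years after 2030-01-15 is January 15, 2032.
Tolling adds 115 days: January 15, 2032 + 115 days = May 9, 2032.
Tolling adds 96 days: May 9, 2032 + 96 days = August 13, 2032.
August 13, 2032 is a listed holiday; August 14, 2032 is Saturday; August 15, 2032 is Sunday. The next qualifying day is August 16, 2032.

August 16, 2032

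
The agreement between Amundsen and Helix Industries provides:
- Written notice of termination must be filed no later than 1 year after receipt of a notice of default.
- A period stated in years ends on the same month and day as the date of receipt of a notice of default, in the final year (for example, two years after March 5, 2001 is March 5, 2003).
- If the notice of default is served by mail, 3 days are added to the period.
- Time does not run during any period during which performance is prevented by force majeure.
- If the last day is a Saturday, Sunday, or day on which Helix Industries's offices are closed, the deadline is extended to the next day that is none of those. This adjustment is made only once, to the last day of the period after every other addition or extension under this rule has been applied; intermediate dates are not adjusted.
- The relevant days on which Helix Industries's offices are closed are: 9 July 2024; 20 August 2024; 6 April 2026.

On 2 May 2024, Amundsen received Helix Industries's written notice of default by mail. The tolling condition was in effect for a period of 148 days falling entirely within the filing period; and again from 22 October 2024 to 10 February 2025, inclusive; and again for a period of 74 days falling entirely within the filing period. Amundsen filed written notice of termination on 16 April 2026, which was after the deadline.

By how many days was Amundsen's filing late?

9 days

1 year after 2 May 2024 is May 2, 2025.
Service was by mail, adding 3 days: May 2, 2025 + 3 days = May 5, 2025.
Tolling adds 148 days: May 5, 2025 + 148 days = September 30, 2025.
From October 22, 2024 through February 10, 2025 inclusive is 112 days; tolling adds 112 days: September 30, 2025 + 112 days = January 20, 2026.
Tolling adds 74 days: January 20, 2026 + 74 days = April 4, 2026.
April 4, 2026 is Saturday; April 5, 2026 is Sunday; April 6, 2026 is a listed holiday. The next qualifying day is April 7, 2026.
The deadline is April 7, 2026; from April 7, 2026 to April 16, 2026 is 9 days.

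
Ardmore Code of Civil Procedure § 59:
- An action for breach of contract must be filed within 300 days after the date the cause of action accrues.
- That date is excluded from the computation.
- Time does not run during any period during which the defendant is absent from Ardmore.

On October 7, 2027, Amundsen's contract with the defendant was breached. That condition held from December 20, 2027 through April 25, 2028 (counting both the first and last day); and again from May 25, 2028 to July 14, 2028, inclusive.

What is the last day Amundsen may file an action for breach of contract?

300 days after October 7, 2027 is August 2, 2028.
From December 20, 2027 through April 25, 2028 inclusive is 128 days; tolling adds 128 days: August 2, 2028 + 128 days = December 8, 2028.
From May 25, 2028 through July 14, 2028 inclusive is 51 days; tolling adds 51 days: December 8, 2028 + 51 days = January 28, 2029.

January 28, 2029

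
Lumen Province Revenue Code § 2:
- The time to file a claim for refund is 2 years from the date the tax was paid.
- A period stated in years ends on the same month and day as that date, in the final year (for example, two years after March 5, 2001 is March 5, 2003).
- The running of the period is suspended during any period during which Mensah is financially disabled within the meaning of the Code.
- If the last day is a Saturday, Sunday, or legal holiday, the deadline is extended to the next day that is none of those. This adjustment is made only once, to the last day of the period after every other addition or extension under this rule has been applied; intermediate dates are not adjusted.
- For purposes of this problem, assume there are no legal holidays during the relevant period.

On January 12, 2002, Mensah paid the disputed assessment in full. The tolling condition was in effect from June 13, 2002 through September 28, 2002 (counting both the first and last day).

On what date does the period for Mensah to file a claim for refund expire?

2 years after January 12, 2002 is January 12, 2004.
From June 13, 2002 through September 28, 2002 inclusive is 108 days; tolling adds 108 days: January 12, 2004 + 108 days = April 29, 2004.
April 29, 2004 is a Thursday and not a legal holiday, so no extension applies.

April 29, 2004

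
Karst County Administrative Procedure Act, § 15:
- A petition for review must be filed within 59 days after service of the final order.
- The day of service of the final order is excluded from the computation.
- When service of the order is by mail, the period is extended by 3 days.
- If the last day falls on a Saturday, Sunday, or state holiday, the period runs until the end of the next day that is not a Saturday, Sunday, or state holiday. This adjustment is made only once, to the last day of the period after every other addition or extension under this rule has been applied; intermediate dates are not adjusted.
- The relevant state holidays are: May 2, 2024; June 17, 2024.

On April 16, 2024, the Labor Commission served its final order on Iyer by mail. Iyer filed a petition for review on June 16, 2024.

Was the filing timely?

59 days after April 16, 2024 is June 14, 2024.
Service was by mail, adding 3 days: June 14, 2024 + 3 days = June 17, 2024.
June 17, 2024 is a listed holiday. The next qualifying day is June 18, 2024.
The deadline is June 18, 2024; the filing on June 16, 2024 is on or before that date.

Yes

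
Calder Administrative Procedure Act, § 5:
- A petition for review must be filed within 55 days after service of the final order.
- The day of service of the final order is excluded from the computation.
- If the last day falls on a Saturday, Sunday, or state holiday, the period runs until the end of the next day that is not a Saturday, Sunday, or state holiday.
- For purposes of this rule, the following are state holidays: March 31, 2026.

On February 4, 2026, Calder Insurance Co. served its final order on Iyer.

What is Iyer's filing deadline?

55 days after February 4, 2026 is March 31, 2026.
March 31, 2026 is a listed holiday. The next qualifying day is April 1, 2026.

April 1, 2026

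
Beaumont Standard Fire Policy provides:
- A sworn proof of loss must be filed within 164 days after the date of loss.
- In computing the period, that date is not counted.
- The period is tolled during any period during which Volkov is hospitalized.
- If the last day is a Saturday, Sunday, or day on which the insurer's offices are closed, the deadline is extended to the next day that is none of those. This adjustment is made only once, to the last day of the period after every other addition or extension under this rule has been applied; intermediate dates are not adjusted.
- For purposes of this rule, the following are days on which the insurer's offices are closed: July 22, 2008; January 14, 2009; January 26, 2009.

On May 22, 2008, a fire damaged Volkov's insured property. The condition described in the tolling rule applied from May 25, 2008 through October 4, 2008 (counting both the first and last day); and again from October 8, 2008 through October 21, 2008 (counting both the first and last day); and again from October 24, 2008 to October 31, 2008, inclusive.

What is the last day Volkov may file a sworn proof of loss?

164 days after May 22, 2008 is November 2, 2008.
From May 25, 2008 through October 4, 2008 inclusive is 133 days; tolling adds 133 days: November 2, 2008 + 133 days = March 15, 2009.
From October 8, 2008 through October 21, 2008 inclusive is 14 days; tolling adds 14 days: March 15, 2009 + 14 days = March 29, 2009.
From October 24, 2008 through October 31, 2008 inclusive is 8 days; tolling adds 8 days: March 29, 2009 + 8 days = April 6, 2009.
April 6, 2009 is a Monday and not a day on which the insurer's offices are closed, so no extension applies.

April 6, 2009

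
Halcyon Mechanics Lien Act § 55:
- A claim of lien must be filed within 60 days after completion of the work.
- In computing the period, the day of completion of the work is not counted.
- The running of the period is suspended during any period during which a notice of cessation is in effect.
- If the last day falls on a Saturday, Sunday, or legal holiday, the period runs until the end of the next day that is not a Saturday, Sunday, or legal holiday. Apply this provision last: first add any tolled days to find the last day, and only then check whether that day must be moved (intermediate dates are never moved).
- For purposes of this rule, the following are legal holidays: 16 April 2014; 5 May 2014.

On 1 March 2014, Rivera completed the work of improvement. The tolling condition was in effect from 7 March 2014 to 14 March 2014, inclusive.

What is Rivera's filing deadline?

May 8, 2014

60 days after 1 March 2014 is April 30, 2014.
From March 7, 2014 through March 14, 2014 inclusive is 8 days; tolling adds 8 days: April 30, 2014 + 8 days = May 8, 2014.
May 8, 2014 is a Thursday and not a legal holiday, so no extension applies.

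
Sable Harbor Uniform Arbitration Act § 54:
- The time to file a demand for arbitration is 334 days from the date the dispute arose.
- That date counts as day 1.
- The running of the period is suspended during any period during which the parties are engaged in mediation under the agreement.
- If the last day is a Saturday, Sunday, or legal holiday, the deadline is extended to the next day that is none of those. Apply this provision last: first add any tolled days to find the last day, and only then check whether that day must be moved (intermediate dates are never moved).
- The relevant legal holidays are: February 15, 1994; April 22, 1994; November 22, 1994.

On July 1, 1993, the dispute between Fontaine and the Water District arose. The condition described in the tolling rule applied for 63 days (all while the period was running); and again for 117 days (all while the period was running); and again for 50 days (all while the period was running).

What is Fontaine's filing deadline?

January 16, 1995

Counting July 1, 1993 as day 1, day 334 is May 30, 1994.
Tolling adds 63 days: May 30, 1994 + 63 days = August 1, 1994.
Tolling adds 117 days: August 1, 1994 + 117 days = November 26, 1994.
Tolling adds 50 days: November 26, 1994 + 50 days = January 15, 1995.
January 15, 1995 is Sunday. The next qualifying day is January 16, 1995.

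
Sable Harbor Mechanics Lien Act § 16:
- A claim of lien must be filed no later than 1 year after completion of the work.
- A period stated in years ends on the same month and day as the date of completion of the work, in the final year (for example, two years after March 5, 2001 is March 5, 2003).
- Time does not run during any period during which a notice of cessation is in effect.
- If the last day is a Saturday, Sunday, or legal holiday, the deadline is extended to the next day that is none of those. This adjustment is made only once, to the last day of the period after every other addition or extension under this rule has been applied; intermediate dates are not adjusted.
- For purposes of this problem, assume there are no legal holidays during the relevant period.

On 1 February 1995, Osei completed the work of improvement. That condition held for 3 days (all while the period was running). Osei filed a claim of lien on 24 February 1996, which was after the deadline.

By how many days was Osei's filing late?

1 year after 1 February 1995 is February 1, 1996.
Tolling adds 3 days: February 1, 1996 + 3 days = February 4, 1996.
February 4, 1996 is Sunday. The next qualifying day is February 5, 1996.
The deadline is February 5, 1996; from February 5, 1996 to February 24, 1996 is 19 days.

19 days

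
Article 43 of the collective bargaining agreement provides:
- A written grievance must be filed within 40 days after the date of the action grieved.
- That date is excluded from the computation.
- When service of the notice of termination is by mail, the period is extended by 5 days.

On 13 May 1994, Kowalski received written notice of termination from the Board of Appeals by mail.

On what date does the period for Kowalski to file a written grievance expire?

40 days after 13 May 1994 is June 22, 1994.
Service was by mail, adding 5 days: June 22, 1994 + 5 days = June 27, 1994.

June 27, 1994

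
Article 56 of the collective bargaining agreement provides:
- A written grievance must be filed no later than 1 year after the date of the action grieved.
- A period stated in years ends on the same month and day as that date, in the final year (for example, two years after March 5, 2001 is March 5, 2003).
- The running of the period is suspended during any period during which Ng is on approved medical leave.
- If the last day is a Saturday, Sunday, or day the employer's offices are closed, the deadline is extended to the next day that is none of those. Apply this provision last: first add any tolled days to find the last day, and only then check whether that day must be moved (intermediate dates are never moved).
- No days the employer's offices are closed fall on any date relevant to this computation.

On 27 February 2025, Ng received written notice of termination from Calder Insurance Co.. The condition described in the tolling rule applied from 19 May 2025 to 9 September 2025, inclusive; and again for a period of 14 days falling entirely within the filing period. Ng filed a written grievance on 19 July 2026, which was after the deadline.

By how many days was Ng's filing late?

1 year after 27 February 2025 is February 27, 2026.
From May 19, 2025 through September 9, 2025 inclusive is 114 days; tolling adds 114 days: February 27, 2026 + 114 days = June 21, 2026.
Tolling adds 14 days: June 21, 2026 + 14 days = July 5, 2026.
July 5, 2026 is Sunday. The next qualifying day is July 6, 2026.
The deadline is July 6, 2026; from July 6, 2026 to July 19, 2026 is 13 days.

13 days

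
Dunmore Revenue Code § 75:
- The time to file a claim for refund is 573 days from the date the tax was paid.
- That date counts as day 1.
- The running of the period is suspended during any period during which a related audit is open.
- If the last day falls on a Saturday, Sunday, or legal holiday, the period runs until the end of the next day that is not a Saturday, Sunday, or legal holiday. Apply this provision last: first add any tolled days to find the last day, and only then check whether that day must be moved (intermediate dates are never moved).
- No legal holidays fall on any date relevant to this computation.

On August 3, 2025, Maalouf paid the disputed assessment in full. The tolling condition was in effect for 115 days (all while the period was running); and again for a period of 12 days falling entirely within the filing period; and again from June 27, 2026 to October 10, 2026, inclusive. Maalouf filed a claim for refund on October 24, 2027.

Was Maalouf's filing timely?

Counting August 3, 2025 as day 1, day 573 is February 26, 2027.
Tolling adds 115 days: February 26, 2027 + 115 days = June 21, 2027.
Tolling adds 12 days: June 21, 2027 + 12 days = July 3, 2027.
From June 27, 2026 through October 10, 2026 inclusive is 106 days; tolling adds 106 days: July 3, 2027 + 106 days = October 17, 2027.
October 17, 2027 is Sunday. The next qualifying day is October 18, 2027.
The deadline is October 18, 2027; the filing on October 24, 2027 is after that date.

No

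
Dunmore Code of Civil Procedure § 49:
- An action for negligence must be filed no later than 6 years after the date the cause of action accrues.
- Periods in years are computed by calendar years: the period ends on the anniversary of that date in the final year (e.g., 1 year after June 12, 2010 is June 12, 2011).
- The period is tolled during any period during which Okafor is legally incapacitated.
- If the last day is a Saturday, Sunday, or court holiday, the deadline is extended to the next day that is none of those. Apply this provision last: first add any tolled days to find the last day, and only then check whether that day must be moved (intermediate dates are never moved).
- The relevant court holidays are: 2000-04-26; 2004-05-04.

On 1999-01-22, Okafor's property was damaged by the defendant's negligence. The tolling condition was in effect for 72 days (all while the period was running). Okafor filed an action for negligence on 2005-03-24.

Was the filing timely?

6 years after 1999-01-22 is January 22, 2005.
Tolling adds 72 days: January 22, 2005 + 72 days = April 4, 2005.
April 4, 2005 is a Monday and not a court holiday, so no extension applies.
The deadline is April 4, 2005; the filing on March 24, 2005 is on or before that date.

Yes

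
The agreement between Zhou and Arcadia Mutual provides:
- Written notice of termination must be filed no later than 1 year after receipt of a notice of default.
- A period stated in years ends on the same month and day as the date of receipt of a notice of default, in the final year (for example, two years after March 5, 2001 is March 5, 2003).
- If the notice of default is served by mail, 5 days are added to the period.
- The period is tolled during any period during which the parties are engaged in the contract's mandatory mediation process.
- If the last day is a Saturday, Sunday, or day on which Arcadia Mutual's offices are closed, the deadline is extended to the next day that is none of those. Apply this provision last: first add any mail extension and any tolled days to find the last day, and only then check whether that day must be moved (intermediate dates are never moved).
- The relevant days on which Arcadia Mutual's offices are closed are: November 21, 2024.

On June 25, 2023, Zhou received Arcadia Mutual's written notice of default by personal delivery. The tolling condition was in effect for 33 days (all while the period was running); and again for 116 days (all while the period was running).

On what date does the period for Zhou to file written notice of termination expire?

1 year after June 25, 2023 is June 25, 2024.
Service was not by mail, so no mail extension applies.
Tolling adds 33 days: June 25, 2024 + 33 days = July 28, 2024.
Tolling adds 116 days: July 28, 2024 + 116 days = November 21, 2024.
November 21, 2024 is a listed holiday. The next qualifying day is November 22, 2024.

November 22, 2024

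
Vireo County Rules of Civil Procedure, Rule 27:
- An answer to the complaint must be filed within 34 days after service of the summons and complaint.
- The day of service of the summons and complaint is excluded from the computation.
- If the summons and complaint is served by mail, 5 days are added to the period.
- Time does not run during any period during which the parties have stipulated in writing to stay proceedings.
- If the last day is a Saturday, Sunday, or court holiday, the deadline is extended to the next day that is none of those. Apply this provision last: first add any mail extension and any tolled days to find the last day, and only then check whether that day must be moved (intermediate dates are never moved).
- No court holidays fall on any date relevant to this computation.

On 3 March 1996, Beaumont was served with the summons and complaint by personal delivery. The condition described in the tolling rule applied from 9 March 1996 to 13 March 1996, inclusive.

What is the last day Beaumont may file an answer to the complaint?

34 days after 3 March 1996 is April 6, 1996.
Service was not by mail, so no mail extension applies.
From March 9, 1996 through March 13, 1996 inclusive is 5 days; tolling adds 5 days: April 6, 1996 + 5 days = April 11, 1996.
April 11, 1996 is a Thursday and not a court holiday, so no extension applies.

April 11, 1996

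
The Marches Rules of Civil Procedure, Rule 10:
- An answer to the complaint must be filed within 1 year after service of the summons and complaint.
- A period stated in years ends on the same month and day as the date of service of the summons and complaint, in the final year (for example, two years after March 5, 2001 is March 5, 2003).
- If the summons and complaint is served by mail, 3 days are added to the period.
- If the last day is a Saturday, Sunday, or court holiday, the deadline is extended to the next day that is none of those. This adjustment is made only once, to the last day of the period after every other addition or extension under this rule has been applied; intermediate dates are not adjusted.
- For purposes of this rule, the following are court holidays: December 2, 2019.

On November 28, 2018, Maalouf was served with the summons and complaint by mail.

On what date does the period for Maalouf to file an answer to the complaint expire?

1 year after November 28, 2018 is November 28, 2019.
Service was by mail, adding 3 days: November 28, 2019 + 3 days = December 1, 2019.
December 1, 2019 is Sunday; December 2, 2019 is a listed holiday. The next qualifying day is December 3, 2019.

December 3, 2019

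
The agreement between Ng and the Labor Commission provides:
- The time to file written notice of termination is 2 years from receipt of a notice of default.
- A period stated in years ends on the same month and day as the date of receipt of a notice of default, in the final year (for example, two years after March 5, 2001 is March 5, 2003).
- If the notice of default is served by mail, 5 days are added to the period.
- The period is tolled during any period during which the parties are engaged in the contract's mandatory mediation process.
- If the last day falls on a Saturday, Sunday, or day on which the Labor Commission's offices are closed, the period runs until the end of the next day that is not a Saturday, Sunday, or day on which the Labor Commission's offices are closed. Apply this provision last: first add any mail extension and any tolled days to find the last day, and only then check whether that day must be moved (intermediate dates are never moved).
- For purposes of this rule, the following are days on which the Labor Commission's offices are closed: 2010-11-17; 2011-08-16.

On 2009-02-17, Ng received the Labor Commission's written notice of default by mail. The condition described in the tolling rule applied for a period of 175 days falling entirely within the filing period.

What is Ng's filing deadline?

August 17, 2011

2 years after 2009-02-17 is February 17, 2011.
Service was by mail, adding 5 days: February 17, 2011 + 5 days = February 22, 2011.
Tolling adds 175 days: February 22, 2011 + 175 days = August 16, 2011.
August 16, 2011 is a listed holiday. The next qualifying day is August 17, 2011.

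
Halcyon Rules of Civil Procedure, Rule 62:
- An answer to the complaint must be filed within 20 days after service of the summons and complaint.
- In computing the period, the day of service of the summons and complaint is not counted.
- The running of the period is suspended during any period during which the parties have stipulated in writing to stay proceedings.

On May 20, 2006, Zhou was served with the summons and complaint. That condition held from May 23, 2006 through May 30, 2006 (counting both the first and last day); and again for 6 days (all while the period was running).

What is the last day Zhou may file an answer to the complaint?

20 days after May 20, 2006 is June 9, 2006.
From May 23, 2006 through May 30, 2006 inclusive is 8 days; tolling adds 8 days: June 9, 2006 + 8 days = June 17, 2006.
Tolling adds 6 days: June 17, 2006 + 6 days = June 23, 2006.

June 23, 2006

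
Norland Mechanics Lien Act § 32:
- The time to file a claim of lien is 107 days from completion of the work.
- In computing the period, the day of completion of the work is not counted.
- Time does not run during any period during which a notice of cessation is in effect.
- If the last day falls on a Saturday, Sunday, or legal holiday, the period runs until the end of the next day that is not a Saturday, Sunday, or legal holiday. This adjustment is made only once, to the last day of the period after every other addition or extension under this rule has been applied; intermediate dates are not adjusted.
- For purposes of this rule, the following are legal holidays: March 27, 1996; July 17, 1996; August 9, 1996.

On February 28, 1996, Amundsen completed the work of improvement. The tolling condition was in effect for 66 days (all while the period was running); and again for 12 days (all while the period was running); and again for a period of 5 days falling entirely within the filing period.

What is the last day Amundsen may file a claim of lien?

107 days after February 28, 1996 is June 14, 1996.
Tolling adds 66 days: June 14, 1996 + 66 days = August 19, 1996.
Tolling adds 12 days: August 19, 1996 + 12 days = August 31, 1996.
Tolling adds 5 days: August 31, 1996 + 5 days = September 5, 1996.
September 5, 1996 is a Thursday and not a legal holiday, so no extension applies.

September 5, 1996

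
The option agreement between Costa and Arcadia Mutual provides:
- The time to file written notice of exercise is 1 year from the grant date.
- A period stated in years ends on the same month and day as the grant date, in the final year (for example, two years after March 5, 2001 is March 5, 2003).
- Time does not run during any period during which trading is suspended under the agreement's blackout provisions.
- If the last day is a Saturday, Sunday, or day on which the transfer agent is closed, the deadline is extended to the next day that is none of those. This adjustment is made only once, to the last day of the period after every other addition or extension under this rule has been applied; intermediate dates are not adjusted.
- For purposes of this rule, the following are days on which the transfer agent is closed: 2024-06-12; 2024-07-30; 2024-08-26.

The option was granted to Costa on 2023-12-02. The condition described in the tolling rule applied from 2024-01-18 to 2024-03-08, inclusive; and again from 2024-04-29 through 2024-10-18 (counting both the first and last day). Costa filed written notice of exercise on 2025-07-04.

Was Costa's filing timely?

1 year after 2023-12-02 is December 2, 2024.
From January 18, 2024 through March 8, 2024 inclusive is 51 days; tolling adds 51 days: December 2, 2024 + 51 days = January 22, 2025.
From April 29, 2024 through October 18, 2024 inclusive is 173 days; tolling adds 173 days: January 22, 2025 + 173 days = July 14, 2025.
July 14, 2025 is a Monday and not a day on which the transfer agent is closed, so no extension applies.
The deadline is July 14, 2025; the filing on July 4, 2025 is on or before that date.

Yes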